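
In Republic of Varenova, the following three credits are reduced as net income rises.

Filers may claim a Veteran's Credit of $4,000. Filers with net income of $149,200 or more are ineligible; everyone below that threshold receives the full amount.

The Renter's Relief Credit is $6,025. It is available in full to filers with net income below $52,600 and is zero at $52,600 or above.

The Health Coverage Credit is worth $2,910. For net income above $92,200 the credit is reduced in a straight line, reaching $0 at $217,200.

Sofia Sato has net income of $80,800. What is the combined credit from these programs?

$6,910

Veteran's Credit: $80,800 is below the $149,200 cutoff, so the full $4,000 applies.
Renter's Relief Credit: $80,800 meets or exceeds the $52,600 cutoff, so the credit is $0.
Health Coverage Credit: $80,800 is at or below the $92,200 threshold, so the full $2,910 applies.
Total: $4,000 + $0 + $2,910 = $6,910.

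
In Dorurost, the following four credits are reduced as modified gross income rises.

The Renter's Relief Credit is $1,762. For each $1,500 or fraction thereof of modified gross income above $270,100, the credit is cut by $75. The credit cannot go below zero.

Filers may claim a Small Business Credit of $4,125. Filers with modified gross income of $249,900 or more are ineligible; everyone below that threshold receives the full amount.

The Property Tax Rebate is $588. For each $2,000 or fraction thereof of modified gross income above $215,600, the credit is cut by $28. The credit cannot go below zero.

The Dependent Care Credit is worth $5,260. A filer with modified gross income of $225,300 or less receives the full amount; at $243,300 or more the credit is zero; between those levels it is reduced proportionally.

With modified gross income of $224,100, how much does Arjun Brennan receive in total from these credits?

$11,595

Renter's Relief Credit: $224,100 is at or below the $270,100 threshold, so the full $1,762 applies.
Small Business Credit: $224,100 is below the $249,900 cutoff, so the full $4,125 applies.
Property Tax Rebate: income exceeds $215,600 by $8,500, which is 5 full-or-partial $2,000 increments; reduction = 5 × $28 = $140, leaving $448.
Dependent Care Credit: $224,100 is at or below the $225,300 threshold, so the full $5,260 applies.
Total: $1,762 + $4,125 + $448 + $5,260 = $11,595.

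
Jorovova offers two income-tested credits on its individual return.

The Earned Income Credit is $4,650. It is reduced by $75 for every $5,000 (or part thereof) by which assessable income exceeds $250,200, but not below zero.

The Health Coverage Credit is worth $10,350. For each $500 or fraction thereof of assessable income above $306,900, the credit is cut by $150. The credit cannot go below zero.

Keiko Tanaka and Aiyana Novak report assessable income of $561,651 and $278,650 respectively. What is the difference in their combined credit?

$14,550

Keiko ($561,651): Earned Income Credit: income exceeds $250,200 by $311,451 → 63 increments × $75 = $4,725 ≥ base, so the credit is $0. Health Coverage Credit: income exceeds $306,900 by $254,751 → 510 increments × $150 = $76,500 ≥ base, so the credit is $0. total $0 + $0 = $0
Aiyana ($278,650): Earned Income Credit: income exceeds $250,200 by $28,450, which is 6 full-or-partial $5,000 increments; reduction = 6 × $75 = $450, leaving $4,200. Health Coverage Credit: $278,650 is at or below the $306,900 threshold, so the full $10,350 applies. total $4,200 + $10,350 = $14,550
Difference: |$0 − $14,550| = $14,550.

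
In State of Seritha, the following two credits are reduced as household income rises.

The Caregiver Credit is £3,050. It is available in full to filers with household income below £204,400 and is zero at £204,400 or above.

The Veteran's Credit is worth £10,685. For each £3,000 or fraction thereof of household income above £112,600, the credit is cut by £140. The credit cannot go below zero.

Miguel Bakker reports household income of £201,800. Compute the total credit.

Caregiver Credit: £201,800 is below the £204,400 cutoff, so the full £3,050 applies.
Veteran's Credit: income exceeds £112,600 by £89,200, which is 30 full-or-partial £3,000 increments; reduction = 30 × £140 = £4,200, leaving £6,485.
Total: £3,050 + £6,485 = £9,535.

£9,535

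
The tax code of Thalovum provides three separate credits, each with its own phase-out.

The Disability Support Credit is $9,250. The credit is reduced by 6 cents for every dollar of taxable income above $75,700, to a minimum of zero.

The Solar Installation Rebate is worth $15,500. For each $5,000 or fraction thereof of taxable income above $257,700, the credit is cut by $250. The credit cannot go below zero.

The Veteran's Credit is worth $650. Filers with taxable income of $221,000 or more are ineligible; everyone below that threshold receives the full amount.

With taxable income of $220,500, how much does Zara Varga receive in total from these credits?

Disability Support Credit: 6% of the $144,800 excess over $75,700 is $8,688; credit = $9,250 − $8,688 = $562.
Solar Installation Rebate: $220,500 is at or below the $257,700 threshold, so the full $15,500 applies.
Veteran's Credit: $220,500 is below the $221,000 cutoff, so the full $650 applies.
Total: $562 + $15,500 + $650 = $16,712.

$16,712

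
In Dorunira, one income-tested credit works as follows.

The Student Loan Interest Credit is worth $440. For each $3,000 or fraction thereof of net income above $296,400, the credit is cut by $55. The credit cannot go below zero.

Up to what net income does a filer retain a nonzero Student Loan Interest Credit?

After 7 increments the reduction is 7 × $55 = $385, leaving $55; one more increment wipes it out. Increment 7 ends at excess 7 × $3,000 = $21,000, so the highest qualifying income is $296,400 + $21,000 = $317,400.

$317,400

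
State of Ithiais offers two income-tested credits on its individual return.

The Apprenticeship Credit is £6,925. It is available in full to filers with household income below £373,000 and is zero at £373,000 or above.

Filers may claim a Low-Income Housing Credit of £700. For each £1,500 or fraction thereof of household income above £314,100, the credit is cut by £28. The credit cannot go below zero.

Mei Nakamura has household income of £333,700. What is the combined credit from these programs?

Apprenticeship Credit: £333,700 is below the £373,000 cutoff, so the full £6,925 applies.
Low-Income Housing Credit: income exceeds £314,100 by £19,600, which is 14 full-or-partial £1,500 increments; reduction = 14 × £28 = £392, leaving £308.
Total: £6,925 + £308 = £7,233.

£7,233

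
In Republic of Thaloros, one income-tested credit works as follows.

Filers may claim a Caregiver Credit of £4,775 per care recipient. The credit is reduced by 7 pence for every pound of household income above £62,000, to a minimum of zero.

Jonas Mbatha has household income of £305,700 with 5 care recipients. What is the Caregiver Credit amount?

Caregiver Credit: base = 5 × £4,775 = £23,875. 7% of the £243,700 excess over £62,000 is £17,059; credit = £23,875 − £17,059 = £6,816.

£6,816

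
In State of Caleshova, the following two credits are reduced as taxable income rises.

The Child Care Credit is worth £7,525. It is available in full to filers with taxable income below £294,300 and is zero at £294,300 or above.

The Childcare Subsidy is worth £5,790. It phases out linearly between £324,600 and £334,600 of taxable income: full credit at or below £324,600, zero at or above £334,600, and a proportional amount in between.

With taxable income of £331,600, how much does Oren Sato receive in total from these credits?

£1,737

Child Care Credit: £331,600 meets or exceeds the £294,300 cutoff, so the credit is £0.
Childcare Subsidy: £331,600 is £7,000 into a £10,000 phase-out range, leaving 3,000/10,000 of the credit: £5,790 × 3,000/10,000 = £1,737.
Total: £0 + £1,737 = £1,737.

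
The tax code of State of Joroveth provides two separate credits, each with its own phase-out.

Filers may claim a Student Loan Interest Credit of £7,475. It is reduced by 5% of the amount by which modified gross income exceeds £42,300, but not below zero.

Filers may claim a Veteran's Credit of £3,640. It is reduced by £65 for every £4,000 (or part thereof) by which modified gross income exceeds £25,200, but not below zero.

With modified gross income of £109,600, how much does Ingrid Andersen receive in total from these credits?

£6,320

Student Loan Interest Credit: 5% of the £67,300 excess over £42,300 is £3,365; credit = £7,475 − £3,365 = £4,110.
Veteran's Credit: income exceeds £25,200 by £84,400, which is 22 full-or-partial £4,000 increments; reduction = 22 × £65 = £1,430, leaving £2,210.
Total: £4,110 + £2,210 = £6,320.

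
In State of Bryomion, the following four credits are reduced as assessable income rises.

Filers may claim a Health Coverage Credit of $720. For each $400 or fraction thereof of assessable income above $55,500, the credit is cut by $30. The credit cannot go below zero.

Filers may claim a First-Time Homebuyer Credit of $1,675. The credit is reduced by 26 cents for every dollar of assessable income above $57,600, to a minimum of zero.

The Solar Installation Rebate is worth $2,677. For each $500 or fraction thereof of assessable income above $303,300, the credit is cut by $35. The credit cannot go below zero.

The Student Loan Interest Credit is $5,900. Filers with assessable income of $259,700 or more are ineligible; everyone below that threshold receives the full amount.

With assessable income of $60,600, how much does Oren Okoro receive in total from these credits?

Health Coverage Credit: income exceeds $55,500 by $5,100, which is 13 full-or-partial $400 increments; reduction = 13 × $30 = $390, leaving $330.
First-Time Homebuyer Credit: 26% of the $3,000 excess over $57,600 is $780; credit = $1,675 − $780 = $895.
Solar Installation Rebate: $60,600 is at or below the $303,300 threshold, so the full $2,677 applies.
Student Loan Interest Credit: $60,600 is below the $259,700 cutoff, so the full $5,900 applies.
Total: $330 + $895 + $2,677 + $5,900 = $9,802.

$9,802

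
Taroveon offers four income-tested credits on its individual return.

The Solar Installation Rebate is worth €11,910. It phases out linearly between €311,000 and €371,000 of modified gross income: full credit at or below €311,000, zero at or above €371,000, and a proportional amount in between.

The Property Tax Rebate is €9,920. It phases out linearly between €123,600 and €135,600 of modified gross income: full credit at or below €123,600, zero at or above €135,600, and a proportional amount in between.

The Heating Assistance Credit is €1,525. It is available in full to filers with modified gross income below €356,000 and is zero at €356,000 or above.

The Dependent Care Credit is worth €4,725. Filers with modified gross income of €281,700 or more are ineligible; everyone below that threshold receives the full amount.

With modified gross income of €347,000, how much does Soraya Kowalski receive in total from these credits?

€6,289

Solar Installation Rebate: €347,000 is €36,000 into a €60,000 phase-out range, leaving 24,000/60,000 of the credit: €11,910 × 24,000/60,000 = €4,764.
Property Tax Rebate: €347,000 is at or above €135,600, so the credit is €0.
Heating Assistance Credit: €347,000 is below the €356,000 cutoff, so the full €1,525 applies.
Dependent Care Credit: €347,000 meets or exceeds the €281,700 cutoff, so the credit is €0.
Total: €4,764 + €0 + €1,525 + €0 = €6,289.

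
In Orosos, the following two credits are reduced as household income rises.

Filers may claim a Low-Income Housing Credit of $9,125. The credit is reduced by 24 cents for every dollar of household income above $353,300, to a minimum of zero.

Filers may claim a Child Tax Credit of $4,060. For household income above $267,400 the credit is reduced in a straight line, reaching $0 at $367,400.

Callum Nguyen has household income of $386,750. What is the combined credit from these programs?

Low-Income Housing Credit: 24% of the $33,450 excess over $353,300 is $8,028; credit = $9,125 − $8,028 = $1,097.
Child Tax Credit: $386,750 is at or above $367,400, so the credit is $0.
Total: $1,097 + $0 = $1,097.

$1,097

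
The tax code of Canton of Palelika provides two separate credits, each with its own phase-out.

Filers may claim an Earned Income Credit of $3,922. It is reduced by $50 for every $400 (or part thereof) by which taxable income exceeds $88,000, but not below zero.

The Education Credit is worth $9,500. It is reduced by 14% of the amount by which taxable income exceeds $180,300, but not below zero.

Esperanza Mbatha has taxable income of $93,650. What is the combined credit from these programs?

$12,672

Earned Income Credit: income exceeds $88,000 by $5,650, which is 15 full-or-partial $400 increments; reduction = 15 × $50 = $750, leaving $3,172.
Education Credit: $93,650 is at or below the $180,300 threshold, so the full $9,500 applies.
Total: $3,172 + $9,500 = $12,672.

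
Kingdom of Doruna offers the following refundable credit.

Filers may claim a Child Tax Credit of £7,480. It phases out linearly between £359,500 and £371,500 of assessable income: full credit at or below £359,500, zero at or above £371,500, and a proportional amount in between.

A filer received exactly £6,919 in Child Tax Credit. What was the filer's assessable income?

£360,400

£6,919 is 6,919/7,480 of the full £7,480, so 561/7,480 of the £12,000 range has been used: income = £359,500 + £12,000 × 561/7,480 = £360,400.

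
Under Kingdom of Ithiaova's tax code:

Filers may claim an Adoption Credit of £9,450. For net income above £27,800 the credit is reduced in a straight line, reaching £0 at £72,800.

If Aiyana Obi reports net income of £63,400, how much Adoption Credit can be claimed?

Adoption Credit: £63,400 is £35,600 into a £45,000 phase-out range, leaving 9,400/45,000 of the credit: £9,450 × 9,400/45,000 = £1,974.

£1,974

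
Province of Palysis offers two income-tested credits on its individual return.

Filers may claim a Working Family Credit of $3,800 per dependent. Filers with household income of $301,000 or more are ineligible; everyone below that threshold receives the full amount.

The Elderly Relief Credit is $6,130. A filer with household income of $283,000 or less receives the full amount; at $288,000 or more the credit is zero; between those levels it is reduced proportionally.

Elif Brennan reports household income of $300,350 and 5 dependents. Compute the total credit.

Working Family Credit: base = 5 × $3,800 = $19,000. $300,350 is below the $301,000 cutoff, so the full $19,000 applies.
Elderly Relief Credit: $300,350 is at or above $288,000, so the credit is $0.
Total: $19,000 + $0 = $19,000.

$19,000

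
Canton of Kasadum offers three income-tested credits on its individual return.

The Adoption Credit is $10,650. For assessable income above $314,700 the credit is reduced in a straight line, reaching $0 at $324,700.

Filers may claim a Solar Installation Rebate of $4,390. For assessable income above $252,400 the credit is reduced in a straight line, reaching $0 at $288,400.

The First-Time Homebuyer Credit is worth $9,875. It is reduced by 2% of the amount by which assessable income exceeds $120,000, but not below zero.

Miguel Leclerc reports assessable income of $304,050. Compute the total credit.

$16,844

Adoption Credit: $304,050 is at or below the $314,700 threshold, so the full $10,650 applies.
Solar Installation Rebate: $304,050 is at or above $288,400, so the credit is $0.
First-Time Homebuyer Credit: 2% of the $184,050 excess over $120,000 is $3,681; credit = $9,875 − $3,681 = $6,194.
Total: $10,650 + $0 + $6,194 = $16,844.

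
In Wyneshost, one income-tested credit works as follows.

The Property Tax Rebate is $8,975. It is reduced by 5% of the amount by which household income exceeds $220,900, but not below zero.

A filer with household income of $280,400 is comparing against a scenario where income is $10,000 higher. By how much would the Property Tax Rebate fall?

At $280,400 — 5% of the $59,500 excess over $220,900 is $2,975; credit = $8,975 − $2,975 = $6,000.
At $290,400 — 5% of the $69,500 excess over $220,900 is $3,475; credit = $8,975 − $3,475 = $5,500.
Lost: $6,000 − $5,500 = $500.

$500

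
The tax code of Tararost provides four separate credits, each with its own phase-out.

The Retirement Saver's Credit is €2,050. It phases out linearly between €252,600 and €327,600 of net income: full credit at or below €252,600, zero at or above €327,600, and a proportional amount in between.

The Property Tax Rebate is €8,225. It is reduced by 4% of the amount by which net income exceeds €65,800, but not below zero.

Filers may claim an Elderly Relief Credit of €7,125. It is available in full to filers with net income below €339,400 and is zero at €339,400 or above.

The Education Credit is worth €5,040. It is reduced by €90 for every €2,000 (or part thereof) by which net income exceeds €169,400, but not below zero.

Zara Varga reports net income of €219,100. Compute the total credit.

Retirement Saver's Credit: €219,100 is at or below the €252,600 threshold, so the full €2,050 applies.
Property Tax Rebate: 4% of the €153,300 excess over €65,800 is €6,132; credit = €8,225 − €6,132 = €2,093.
Elderly Relief Credit: €219,100 is below the €339,400 cutoff, so the full €7,125 applies.
Education Credit: income exceeds €169,400 by €49,700, which is 25 full-or-partial €2,000 increments; reduction = 25 × €90 = €2,250, leaving €2,790.
Total: €2,050 + €2,093 + €7,125 + €2,790 = €14,058.

€14,058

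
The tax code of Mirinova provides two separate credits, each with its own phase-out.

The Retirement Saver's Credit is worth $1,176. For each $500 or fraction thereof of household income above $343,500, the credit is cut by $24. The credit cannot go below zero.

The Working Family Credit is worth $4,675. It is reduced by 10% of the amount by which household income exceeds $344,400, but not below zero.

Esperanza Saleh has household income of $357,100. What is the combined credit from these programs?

$3,909

Retirement Saver's Credit: income exceeds $343,500 by $13,600, which is 28 full-or-partial $500 increments; reduction = 28 × $24 = $672, leaving $504.
Working Family Credit: 10% of the $12,700 excess over $344,400 is $1,270; credit = $4,675 − $1,270 = $3,405.
Total: $504 + $3,405 = $3,909.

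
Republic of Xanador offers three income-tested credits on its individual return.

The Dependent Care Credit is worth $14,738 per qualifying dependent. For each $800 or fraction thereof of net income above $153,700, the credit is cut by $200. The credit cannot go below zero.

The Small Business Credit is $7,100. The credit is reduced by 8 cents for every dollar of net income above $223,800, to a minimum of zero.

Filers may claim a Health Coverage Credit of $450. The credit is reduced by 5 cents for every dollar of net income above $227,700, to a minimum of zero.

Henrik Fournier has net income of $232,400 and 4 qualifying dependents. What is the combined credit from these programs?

$45,779

Dependent Care Credit: base = 4 × $14,738 = $58,952. income exceeds $153,700 by $78,700, which is 99 full-or-partial $800 increments; reduction = 99 × $200 = $19,800, leaving $39,152.
Small Business Credit: 8% of the $8,600 excess over $223,800 is $688; credit = $7,100 − $688 = $6,412.
Health Coverage Credit: 5% of the $4,700 excess over $227,700 is $235; credit = $450 − $235 = $215.
Total: $39,152 + $6,412 + $215 = $45,779.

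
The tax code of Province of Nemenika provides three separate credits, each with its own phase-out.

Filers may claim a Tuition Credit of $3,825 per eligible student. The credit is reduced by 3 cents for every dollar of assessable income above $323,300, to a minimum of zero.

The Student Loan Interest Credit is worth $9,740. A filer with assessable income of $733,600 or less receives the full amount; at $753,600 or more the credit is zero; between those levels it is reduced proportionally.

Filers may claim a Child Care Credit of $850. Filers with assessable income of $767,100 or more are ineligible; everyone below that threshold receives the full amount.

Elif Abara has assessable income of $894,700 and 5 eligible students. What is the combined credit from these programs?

$1,983

Tuition Credit: base = 5 × $3,825 = $19,125. 3% of the $571,400 excess over $323,300 is $17,142; credit = $19,125 − $17,142 = $1,983.
Student Loan Interest Credit: $894,700 is at or above $753,600, so the credit is $0.
Child Care Credit: $894,700 meets or exceeds the $767,100 cutoff, so the credit is $0.
Total: $1,983 + $0 + $0 = $1,983.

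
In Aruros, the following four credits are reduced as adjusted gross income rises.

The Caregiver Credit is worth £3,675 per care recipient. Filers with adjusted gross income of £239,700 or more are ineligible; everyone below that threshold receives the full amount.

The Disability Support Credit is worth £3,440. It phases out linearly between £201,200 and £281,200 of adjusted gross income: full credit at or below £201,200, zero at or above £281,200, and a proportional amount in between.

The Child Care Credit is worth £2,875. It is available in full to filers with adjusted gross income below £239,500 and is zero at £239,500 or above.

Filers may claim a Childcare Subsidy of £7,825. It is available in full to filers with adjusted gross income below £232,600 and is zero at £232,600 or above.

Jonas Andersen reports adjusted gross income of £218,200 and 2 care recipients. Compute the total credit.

£20,759

Caregiver Credit: base = 2 × £3,675 = £7,350. £218,200 is below the £239,700 cutoff, so the full £7,350 applies.
Disability Support Credit: £218,200 is £17,000 into a £80,000 phase-out range, leaving 63,000/80,000 of the credit: £3,440 × 63,000/80,000 = £2,709.
Child Care Credit: £218,200 is below the £239,500 cutoff, so the full £2,875 applies.
Childcare Subsidy: £218,200 is below the £232,600 cutoff, so the full £7,825 applies.
Total: £7,350 + £2,709 + £2,875 + £7,825 = £20,759.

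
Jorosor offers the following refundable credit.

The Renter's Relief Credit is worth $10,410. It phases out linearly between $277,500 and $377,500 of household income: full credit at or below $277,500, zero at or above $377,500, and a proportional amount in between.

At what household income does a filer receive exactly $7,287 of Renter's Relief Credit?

$307,500

$7,287 is 7,287/10,410 of the full $10,410, so 3,123/10,410 of the $100,000 range has been used: income = $277,500 + $100,000 × 3,123/10,410 = $307,500.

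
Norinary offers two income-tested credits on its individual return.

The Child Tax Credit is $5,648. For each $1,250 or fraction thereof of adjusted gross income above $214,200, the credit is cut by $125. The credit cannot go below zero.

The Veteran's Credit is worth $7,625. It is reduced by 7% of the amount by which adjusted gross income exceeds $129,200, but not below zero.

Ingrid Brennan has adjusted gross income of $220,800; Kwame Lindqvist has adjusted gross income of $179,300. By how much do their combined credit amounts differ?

$3,655

Ingrid ($220,800): Child Tax Credit: income exceeds $214,200 by $6,600, which is 6 full-or-partial $1,250 increments; reduction = 6 × $125 = $750, leaving $4,898. Veteran's Credit: 7% of the $91,600 excess over $129,200 is $6,412; credit = $7,625 − $6,412 = $1,213. total $4,898 + $1,213 = $6,111
Kwame ($179,300): Child Tax Credit: $179,300 is at or below the $214,200 threshold, so the full $5,648 applies. Veteran's Credit: 7% of the $50,100 excess over $129,200 is $3,507; credit = $7,625 − $3,507 = $4,118. total $5,648 + $4,118 = $9,766
Difference: |$6,111 − $9,766| = $3,655.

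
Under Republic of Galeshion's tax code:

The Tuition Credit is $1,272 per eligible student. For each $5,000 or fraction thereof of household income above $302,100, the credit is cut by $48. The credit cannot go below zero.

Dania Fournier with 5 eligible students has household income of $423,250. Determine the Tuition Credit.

$5,160

Tuition Credit: base = 5 × $1,272 = $6,360. income exceeds $302,100 by $121,150, which is 25 full-or-partial $5,000 increments; reduction = 25 × $48 = $1,200, leaving $5,160.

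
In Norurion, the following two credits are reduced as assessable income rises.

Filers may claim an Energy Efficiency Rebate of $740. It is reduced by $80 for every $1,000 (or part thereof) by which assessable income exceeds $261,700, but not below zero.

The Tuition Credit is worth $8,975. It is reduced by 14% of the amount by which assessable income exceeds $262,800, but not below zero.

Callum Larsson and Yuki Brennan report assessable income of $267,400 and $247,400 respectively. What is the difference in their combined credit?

$1,124

Callum ($267,400): Energy Efficiency Rebate: income exceeds $261,700 by $5,700, which is 6 full-or-partial $1,000 increments; reduction = 6 × $80 = $480, leaving $260. Tuition Credit: 14% of the $4,600 excess over $262,800 is $644; credit = $8,975 − $644 = $8,331. total $260 + $8,331 = $8,591
Yuki ($247,400): Energy Efficiency Rebate: $247,400 is at or below the $261,700 threshold, so the full $740 applies. Tuition Credit: $247,400 is at or below the $262,800 threshold, so the full $8,975 applies. total $740 + $8,975 = $9,715
Difference: |$8,591 − $9,715| = $1,124.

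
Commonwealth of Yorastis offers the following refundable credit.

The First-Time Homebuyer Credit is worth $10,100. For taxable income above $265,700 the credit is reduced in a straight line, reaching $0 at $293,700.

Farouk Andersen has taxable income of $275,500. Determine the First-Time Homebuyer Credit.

$6,565

First-Time Homebuyer Credit: $275,500 is $9,800 into a $28,000 phase-out range, leaving 18,200/28,000 of the credit: $10,100 × 18,200/28,000 = $6,565.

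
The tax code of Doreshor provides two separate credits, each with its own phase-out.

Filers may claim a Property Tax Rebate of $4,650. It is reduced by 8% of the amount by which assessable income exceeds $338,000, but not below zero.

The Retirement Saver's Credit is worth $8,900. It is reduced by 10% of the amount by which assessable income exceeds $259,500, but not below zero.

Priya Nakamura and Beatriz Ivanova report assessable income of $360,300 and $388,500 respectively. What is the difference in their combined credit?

$2,256

Priya ($360,300): Property Tax Rebate: 8% of the $22,300 excess over $338,000 is $1,784; credit = $4,650 − $1,784 = $2,866. Retirement Saver's Credit: 10% of the $100,800 excess over $259,500 is $10,080 ≥ base, so the credit is $0. total $2,866 + $0 = $2,866
Beatriz ($388,500): Property Tax Rebate: 8% of the $50,500 excess over $338,000 is $4,040; credit = $4,650 − $4,040 = $610. Retirement Saver's Credit: 10% of the $129,000 excess over $259,500 is $12,900 ≥ base, so the credit is $0. total $610 + $0 = $610
Difference: |$2,866 − $610| = $2,256.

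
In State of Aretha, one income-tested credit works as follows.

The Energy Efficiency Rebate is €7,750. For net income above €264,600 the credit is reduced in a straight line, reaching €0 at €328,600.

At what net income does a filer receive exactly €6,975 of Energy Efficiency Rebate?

€6,975 is 6,975/7,750 of the full €7,750, so 775/7,750 of the €64,000 range has been used: income = €264,600 + €64,000 × 775/7,750 = €271,000.

€271,000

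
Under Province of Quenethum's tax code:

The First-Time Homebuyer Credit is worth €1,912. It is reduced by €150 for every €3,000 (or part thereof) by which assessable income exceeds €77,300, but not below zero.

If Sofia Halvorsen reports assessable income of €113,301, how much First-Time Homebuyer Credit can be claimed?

€0

First-Time Homebuyer Credit: income exceeds €77,300 by €36,001 → 13 increments × €150 = €1,950 ≥ base, so the credit is €0.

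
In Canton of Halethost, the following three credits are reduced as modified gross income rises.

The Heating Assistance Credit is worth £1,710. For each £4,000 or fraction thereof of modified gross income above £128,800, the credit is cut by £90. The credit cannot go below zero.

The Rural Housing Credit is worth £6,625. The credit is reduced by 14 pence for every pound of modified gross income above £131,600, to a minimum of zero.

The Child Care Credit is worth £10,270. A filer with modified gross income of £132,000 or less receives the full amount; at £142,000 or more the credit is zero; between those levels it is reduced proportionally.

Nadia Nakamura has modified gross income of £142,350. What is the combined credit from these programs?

£6,470

Heating Assistance Credit: income exceeds £128,800 by £13,550, which is 4 full-or-partial £4,000 increments; reduction = 4 × £90 = £360, leaving £1,350.
Rural Housing Credit: 14% of the £10,750 excess over £131,600 is £1,505; credit = £6,625 − £1,505 = £5,120.
Child Care Credit: £142,350 is at or above £142,000, so the credit is £0.
Total: £1,350 + £5,120 + £0 = £6,470.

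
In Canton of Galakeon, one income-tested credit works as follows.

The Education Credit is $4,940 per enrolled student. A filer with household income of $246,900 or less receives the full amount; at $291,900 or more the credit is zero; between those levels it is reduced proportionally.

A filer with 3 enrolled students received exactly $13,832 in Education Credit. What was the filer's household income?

$249,900

Full credit = 3 × $4,940 = $14,820.
$13,832 is 13,832/14,820 of the full $14,820, so 988/14,820 of the $45,000 range has been used: income = $246,900 + $45,000 × 988/14,820 = $249,900.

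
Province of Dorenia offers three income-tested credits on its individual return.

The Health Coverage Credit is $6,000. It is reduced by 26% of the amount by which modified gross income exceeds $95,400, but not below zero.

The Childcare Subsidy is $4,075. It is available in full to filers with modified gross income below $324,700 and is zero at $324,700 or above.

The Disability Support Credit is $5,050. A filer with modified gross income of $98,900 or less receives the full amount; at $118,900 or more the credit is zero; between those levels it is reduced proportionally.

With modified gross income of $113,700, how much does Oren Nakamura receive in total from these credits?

Health Coverage Credit: 26% of the $18,300 excess over $95,400 is $4,758; credit = $6,000 − $4,758 = $1,242.
Childcare Subsidy: $113,700 is below the $324,700 cutoff, so the full $4,075 applies.
Disability Support Credit: $113,700 is $14,800 into a $20,000 phase-out range, leaving 5,200/20,000 of the credit: $5,050 × 5,200/20,000 = $1,313.
Total: $1,242 + $4,075 + $1,313 = $6,630.

$6,630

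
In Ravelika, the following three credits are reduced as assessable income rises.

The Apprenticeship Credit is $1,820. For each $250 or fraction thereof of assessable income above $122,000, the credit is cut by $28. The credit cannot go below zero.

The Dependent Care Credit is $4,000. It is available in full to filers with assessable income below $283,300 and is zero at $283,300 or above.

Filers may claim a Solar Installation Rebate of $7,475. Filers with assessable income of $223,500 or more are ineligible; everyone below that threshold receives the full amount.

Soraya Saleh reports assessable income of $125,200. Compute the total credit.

$12,931

Apprenticeship Credit: income exceeds $122,000 by $3,200, which is 13 full-or-partial $250 increments; reduction = 13 × $28 = $364, leaving $1,456.
Dependent Care Credit: $125,200 is below the $283,300 cutoff, so the full $4,000 applies.
Solar Installation Rebate: $125,200 is below the $223,500 cutoff, so the full $7,475 applies.
Total: $1,456 + $4,000 + $7,475 = $12,931.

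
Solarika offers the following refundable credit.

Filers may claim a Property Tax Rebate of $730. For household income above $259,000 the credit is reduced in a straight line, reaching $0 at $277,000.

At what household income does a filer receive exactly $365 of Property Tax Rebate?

$268,000

$365 is 365/730 of the full $730, so 365/730 of the $18,000 range has been used: income = $259,000 + $18,000 × 365/730 = $268,000.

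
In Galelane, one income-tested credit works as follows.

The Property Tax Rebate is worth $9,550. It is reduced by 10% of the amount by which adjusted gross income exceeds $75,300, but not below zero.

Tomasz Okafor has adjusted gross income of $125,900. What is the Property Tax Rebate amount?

$4,490

Property Tax Rebate: 10% of the $50,600 excess over $75,300 is $5,060; credit = $9,550 − $5,060 = $4,490.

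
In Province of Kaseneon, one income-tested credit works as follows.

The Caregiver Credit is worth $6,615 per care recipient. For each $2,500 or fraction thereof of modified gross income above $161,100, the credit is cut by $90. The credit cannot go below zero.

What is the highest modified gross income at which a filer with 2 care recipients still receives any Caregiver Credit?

Full credit = 2 × $6,615 = $13,230.
After 146 increments the reduction is 146 × $90 = $13,140, leaving $90; one more increment wipes it out. Increment 146 ends at excess 146 × $2,500 = $365,000, so the highest qualifying income is $161,100 + $365,000 = $526,100.

$526,100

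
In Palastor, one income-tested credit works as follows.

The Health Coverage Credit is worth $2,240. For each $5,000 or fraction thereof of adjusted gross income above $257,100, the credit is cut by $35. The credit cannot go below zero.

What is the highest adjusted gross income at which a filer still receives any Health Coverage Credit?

$572,100

After 63 increments the reduction is 63 × $35 = $2,205, leaving $35; one more increment wipes it out. Increment 63 ends at excess 63 × $5,000 = $315,000, so the highest qualifying income is $257,100 + $315,000 = $572,100.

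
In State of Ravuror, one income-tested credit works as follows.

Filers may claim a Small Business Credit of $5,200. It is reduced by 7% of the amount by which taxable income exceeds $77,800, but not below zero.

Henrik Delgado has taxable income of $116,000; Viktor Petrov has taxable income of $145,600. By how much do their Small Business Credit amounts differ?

Henrik ($116,000): Small Business Credit: 7% of the $38,200 excess over $77,800 is $2,674; credit = $5,200 − $2,674 = $2,526.
Viktor ($145,600): Small Business Credit: 7% of the $67,800 excess over $77,800 is $4,746; credit = $5,200 − $4,746 = $454.
Difference: |$2,526 − $454| = $2,072.

$2,072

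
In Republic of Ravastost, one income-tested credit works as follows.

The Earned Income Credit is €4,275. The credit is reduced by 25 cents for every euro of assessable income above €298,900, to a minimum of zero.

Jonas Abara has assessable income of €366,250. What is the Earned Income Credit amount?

€0

Earned Income Credit: 25% of the €67,350 excess over €298,900 is €16,837.50 ≥ base, so the credit is €0.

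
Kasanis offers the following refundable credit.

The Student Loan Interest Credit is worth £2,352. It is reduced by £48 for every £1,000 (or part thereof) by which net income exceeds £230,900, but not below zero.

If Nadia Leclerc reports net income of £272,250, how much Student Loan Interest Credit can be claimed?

£336

Student Loan Interest Credit: income exceeds £230,900 by £41,350, which is 42 full-or-partial £1,000 increments; reduction = 42 × £48 = £2,016, leaving £336.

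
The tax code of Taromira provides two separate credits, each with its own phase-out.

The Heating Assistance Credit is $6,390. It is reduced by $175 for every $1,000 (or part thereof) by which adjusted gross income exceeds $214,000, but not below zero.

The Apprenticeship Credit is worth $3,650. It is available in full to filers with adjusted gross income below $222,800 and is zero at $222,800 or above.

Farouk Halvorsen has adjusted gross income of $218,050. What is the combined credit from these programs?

Heating Assistance Credit: income exceeds $214,000 by $4,050, which is 5 full-or-partial $1,000 increments; reduction = 5 × $175 = $875, leaving $5,515.
Apprenticeship Credit: $218,050 is below the $222,800 cutoff, so the full $3,650 applies.
Total: $5,515 + $3,650 = $9,165.

$9,165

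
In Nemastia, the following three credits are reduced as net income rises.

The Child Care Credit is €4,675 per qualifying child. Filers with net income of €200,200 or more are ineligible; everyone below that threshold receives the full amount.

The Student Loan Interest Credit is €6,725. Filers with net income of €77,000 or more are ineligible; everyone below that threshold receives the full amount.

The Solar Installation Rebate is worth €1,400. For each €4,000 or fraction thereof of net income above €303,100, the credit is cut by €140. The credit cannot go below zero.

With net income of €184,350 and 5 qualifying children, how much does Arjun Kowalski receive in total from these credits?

€24,775

Child Care Credit: base = 5 × €4,675 = €23,375. €184,350 is below the €200,200 cutoff, so the full €23,375 applies.
Student Loan Interest Credit: €184,350 meets or exceeds the €77,000 cutoff, so the credit is €0.
Solar Installation Rebate: €184,350 is at or below the €303,100 threshold, so the full €1,400 applies.
Total: €23,375 + €0 + €1,400 = €24,775.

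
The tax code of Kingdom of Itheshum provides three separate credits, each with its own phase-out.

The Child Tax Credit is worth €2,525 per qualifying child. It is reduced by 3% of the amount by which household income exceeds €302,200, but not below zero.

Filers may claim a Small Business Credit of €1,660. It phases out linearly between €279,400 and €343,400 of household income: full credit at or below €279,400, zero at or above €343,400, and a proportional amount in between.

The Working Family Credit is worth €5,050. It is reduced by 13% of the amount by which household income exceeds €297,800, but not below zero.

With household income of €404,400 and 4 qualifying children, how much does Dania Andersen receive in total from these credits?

Child Tax Credit: base = 4 × €2,525 = €10,100. 3% of the €102,200 excess over €302,200 is €3,066; credit = €10,100 − €3,066 = €7,034.
Small Business Credit: €404,400 is at or above €343,400, so the credit is €0.
Working Family Credit: 13% of the €106,600 excess over €297,800 is €13,858 ≥ base, so the credit is €0.
Total: €7,034 + €0 + €0 = €7,034.

€7,034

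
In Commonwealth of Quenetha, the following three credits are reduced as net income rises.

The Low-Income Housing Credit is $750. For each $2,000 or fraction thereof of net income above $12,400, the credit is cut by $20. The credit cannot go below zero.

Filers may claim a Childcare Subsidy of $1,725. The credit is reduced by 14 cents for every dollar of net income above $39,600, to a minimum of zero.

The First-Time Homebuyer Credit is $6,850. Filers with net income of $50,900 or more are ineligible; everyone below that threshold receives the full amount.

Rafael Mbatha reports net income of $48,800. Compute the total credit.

Low-Income Housing Credit: income exceeds $12,400 by $36,400, which is 19 full-or-partial $2,000 increments; reduction = 19 × $20 = $380, leaving $370.
Childcare Subsidy: 14% of the $9,200 excess over $39,600 is $1,288; credit = $1,725 − $1,288 = $437.
First-Time Homebuyer Credit: $48,800 is below the $50,900 cutoff, so the full $6,850 applies.
Total: $370 + $437 + $6,850 = $7,657.

$7,657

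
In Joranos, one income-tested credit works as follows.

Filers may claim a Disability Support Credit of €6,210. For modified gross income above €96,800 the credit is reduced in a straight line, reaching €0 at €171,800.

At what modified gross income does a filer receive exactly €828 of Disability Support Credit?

€161,800

€828 is 828/6,210 of the full €6,210, so 5,382/6,210 of the €75,000 range has been used: income = €96,800 + €75,000 × 5,382/6,210 = €161,800.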